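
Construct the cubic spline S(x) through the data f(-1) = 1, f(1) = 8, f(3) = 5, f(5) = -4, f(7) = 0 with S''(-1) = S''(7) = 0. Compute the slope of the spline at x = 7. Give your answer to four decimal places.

3.8661

With M_i denoting the second derivative at x_i, h_i = 2, 2, 2, 2, and Δ_i = (y_(i+1) − y_i)/h_i = 7/2, -3/2, -9/2, 2:
  2·M_0 + 8·M_1 + 2·M_2 = 6(Δ_1 - Δ_0) = -30
  2·M_1 + 8·M_2 + 2·M_3 = 6(Δ_2 - Δ_1) = -18
  2·M_2 + 8·M_3 + 2·M_4 = 6(Δ_3 - Δ_2) = 39
Natural end conditions: M_0 = M_4 = 0.
Solving the tridiagonal system: M_0 = 0, M_1 = -339/112, M_2 = -81/28, M_3 = 627/112, M_4 = 0.
On [5, 7], S'(x) = b_3 + 2c_3·(x - 5) + 3d_3·(x - 5)² with b_3 = Δ_3 - h_3(2M_3 + M_4)/6 = -97/56, c_3 = M_3/2 = 627/224, d_3 = (M_4 - M_3)/(6h_3) = -209/448. So S'(7) = 433/112.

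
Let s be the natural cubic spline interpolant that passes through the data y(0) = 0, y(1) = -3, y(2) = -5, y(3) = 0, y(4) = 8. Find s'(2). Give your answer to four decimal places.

1.2500

With M_i denoting the second derivative at x_i, h_i = 1, 1, 1, 1, and Δ_i = (y_(i+1) − y_i)/h_i = -3, -2, 5, 8:
  1·M_0 + 4·M_1 + 1·M_2 = 6(Δ_1 - Δ_0) = 6
  1·M_1 + 4·M_2 + 1·M_3 = 6(Δ_2 - Δ_1) = 42
  1·M_2 + 4·M_3 + 1·M_4 = 6(Δ_3 - Δ_2) = 18
Natural end conditions: M_0 = M_4 = 0.
Forward elimination and back-substitution give M_0 = 0, M_1 = -15/14, M_2 = 72/7, M_3 = 27/14, M_4 = 0.
On [2, 3], s'(t) = b_2 + 2c_2·(t - 2) + 3d_2·(t - 2)² with b_2 = Δ_2 - h_2(2M_2 + M_3)/6 = 5/4, c_2 = M_2/2 = 36/7, d_2 = (M_3 - M_2)/(6h_2) = -39/28. So s'(2) = 5/4.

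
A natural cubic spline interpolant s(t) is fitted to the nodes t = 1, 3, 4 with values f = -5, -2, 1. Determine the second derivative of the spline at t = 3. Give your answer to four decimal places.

Write m_i for s''(x_i). With h_i = 2, 1 and divided differences Δ_i = 3/2, 3, the continuity of s' gives the tridiagonal system
  2·m_0 + 6·m_1 + 1·m_2 = 6(Δ_1 - Δ_0) = 9
Natural end conditions: m_0 = m_2 = 0.
Forward elimination and back-substitution give m_0 = 0, m_1 = 3/2, m_2 = 0.

1.5000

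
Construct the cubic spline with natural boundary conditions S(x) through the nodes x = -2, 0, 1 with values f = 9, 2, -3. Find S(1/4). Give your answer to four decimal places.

0.8320

With σ_i denoting the second derivative at x_i, h_i = 2, 1, and Δ_i = (y_(i+1) − y_i)/h_i = -7/2, -5:
  2·σ_0 + 6·σ_1 + 1·σ_2 = 6(Δ_1 - Δ_0) = -9
Natural end conditions: σ_0 = σ_2 = 0.
Solving the tridiagonal system: σ_0 = 0, σ_1 = -3/2, σ_2 = 0.
On [0, 1], S(x) = 2 - 9/2·x - 3/4·x² + 1/4·x³.
With x = 1/4: S(1/4) = 213/256.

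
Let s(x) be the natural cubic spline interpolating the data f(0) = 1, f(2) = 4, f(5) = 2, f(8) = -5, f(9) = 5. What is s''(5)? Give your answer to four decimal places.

-3.3935

Let σ_i = s''(x_i). Step sizes h_i = 2, 3, 3, 1; slopes of the chords Δ_i = (y_(i+1) - y_i)/h_i = 3/2, -2/3, -7/3, 10.
  2·σ_0 + 10·σ_1 + 3·σ_2 = 6(Δ_1 - Δ_0) = -13
  3·σ_1 + 12·σ_2 + 3·σ_3 = 6(Δ_2 - Δ_1) = -10
  3·σ_2 + 8·σ_3 + 1·σ_4 = 6(Δ_3 - Δ_2) = 74
Natural end conditions: σ_0 = σ_4 = 0.
Solving: σ_0 = 0, σ_1 = -75/266, σ_2 = -1354/399, σ_3 = 2799/266, σ_4 = 0.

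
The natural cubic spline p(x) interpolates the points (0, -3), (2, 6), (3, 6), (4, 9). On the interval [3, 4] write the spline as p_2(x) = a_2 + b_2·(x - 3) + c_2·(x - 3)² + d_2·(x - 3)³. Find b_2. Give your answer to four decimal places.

Let m_i = p''(x_i). Step sizes h_i = 2, 1, 1; slopes of the chords Δ_i = (y_(i+1) - y_i)/h_i = 9/2, 0, 3.
  2·m_0 + 6·m_1 + 1·m_2 = 6(Δ_1 - Δ_0) = -27
  1·m_1 + 4·m_2 + 1·m_3 = 6(Δ_2 - Δ_1) = 18
Natural end conditions: m_0 = m_3 = 0.
Solving: m_0 = 0, m_1 = -126/23, m_2 = 135/23, m_3 = 0.
On [3, 4], with p_2(x) = a_2 + b_2·(x - 3) + c_2·(x - 3)² + d_2·(x - 3)³: c_2 = m_2/2 = 135/46, d_2 = (m_3 - m_2)/(6h_2) = -45/46, b_2 = Δ_2 - h_2(2m_2 + m_3)/6 = 24/23.

1.0435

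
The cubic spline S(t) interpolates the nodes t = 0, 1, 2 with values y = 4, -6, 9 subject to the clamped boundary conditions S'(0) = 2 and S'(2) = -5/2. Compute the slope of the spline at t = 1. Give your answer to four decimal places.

Let m_i = S''(x_i). Step sizes h_i = 1, 1; slopes of the chords Δ_i = (y_(i+1) - y_i)/h_i = -10, 15.
  1·m_0 + 4·m_1 + 1·m_2 = 6(Δ_1 - Δ_0) = 150
Clamped end conditions give two more equations: 2h_0·m_0 + h_0·m_1 = 6(Δ_0 - S'(0)) = -72 and h_1·m_1 + 2h_1·m_2 = 6(S'(2) - Δ_1) = -105.
Forward elimination and back-substitution give m_0 = -303/4, m_1 = 159/2, m_2 = -369/4.
On [1, 2], S'(t) = b_1 + 2c_1·(t - 1) + 3d_1·(t - 1)² with b_1 = Δ_1 - h_1(2m_1 + m_2)/6 = 31/8, c_1 = m_1/2 = 159/4, d_1 = (m_2 - m_1)/(6h_1) = -229/8. So S'(1) = 31/8.

3.8750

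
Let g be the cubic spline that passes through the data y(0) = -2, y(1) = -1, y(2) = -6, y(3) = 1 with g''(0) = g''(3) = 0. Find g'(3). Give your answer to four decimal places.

10.6000

With σ_i denoting the second derivative at x_i, h_i = 1, 1, 1, and Δ_i = (y_(i+1) − y_i)/h_i = 1, -5, 7:
  1·σ_0 + 4·σ_1 + 1·σ_2 = 6(Δ_1 - Δ_0) = -36
  1·σ_1 + 4·σ_2 + 1·σ_3 = 6(Δ_2 - Δ_1) = 72
Natural end conditions: σ_0 = σ_3 = 0.
Solving: σ_0 = 0, σ_1 = -72/5, σ_2 = 108/5, σ_3 = 0.
On [2, 3], g'(t) = b_2 + 2c_2·(t - 2) + 3d_2·(t - 2)² with b_2 = Δ_2 - h_2(2σ_2 + σ_3)/6 = -1/5, c_2 = σ_2/2 = 54/5, d_2 = (σ_3 - σ_2)/(6h_2) = -18/5. So g'(3) = 53/5.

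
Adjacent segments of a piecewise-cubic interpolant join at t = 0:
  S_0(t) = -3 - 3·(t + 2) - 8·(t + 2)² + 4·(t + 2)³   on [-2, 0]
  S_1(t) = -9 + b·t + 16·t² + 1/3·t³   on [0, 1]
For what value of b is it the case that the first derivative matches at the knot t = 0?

13

S_0'(t) = -3 - 16·(t + 2) + 12·(t + 2)², so S_0'(0) = 13. On the right, S_1'(0) = b, so b = 13.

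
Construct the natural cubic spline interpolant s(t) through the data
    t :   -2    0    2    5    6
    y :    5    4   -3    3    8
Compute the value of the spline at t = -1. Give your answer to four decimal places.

With m_i denoting the second derivative at x_i, h_i = 2, 2, 3, 1, and Δ_i = (y_(i+1) − y_i)/h_i = -1/2, -7/2, 2, 5:
  2·m_0 + 8·m_1 + 2·m_2 = 6(Δ_1 - Δ_0) = -18
  2·m_1 + 10·m_2 + 3·m_3 = 6(Δ_2 - Δ_1) = 33
  3·m_2 + 8·m_3 + 1·m_4 = 6(Δ_3 - Δ_2) = 18
Natural end conditions: m_0 = m_4 = 0.
Hence m_0 = 0, m_1 = -849/268, m_2 = 246/67, m_3 = 117/134, m_4 = 0.
On [-2, 0], s(t) = 5 + 149/268·(t + 2) + 0·(t + 2)² - 283/1072·(t + 2)³.
With (t + 2) = 1: s(-1) = 5673/1072.

5.2920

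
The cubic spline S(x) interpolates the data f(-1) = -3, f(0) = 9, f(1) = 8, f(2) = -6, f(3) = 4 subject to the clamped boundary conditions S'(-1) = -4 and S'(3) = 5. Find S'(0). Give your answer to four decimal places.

Let σ_i = S''(x_i). Step sizes h_i = 1, 1, 1, 1; slopes of the chords Δ_i = (y_(i+1) - y_i)/h_i = 12, -1, -14, 10.
  1·σ_0 + 4·σ_1 + 1·σ_2 = 6(Δ_1 - Δ_0) = -78
  1·σ_1 + 4·σ_2 + 1·σ_3 = 6(Δ_2 - Δ_1) = -78
  1·σ_2 + 4·σ_3 + 1·σ_4 = 6(Δ_3 - Δ_2) = 144
Clamped end conditions give two more equations: 2h_0·σ_0 + h_0·σ_1 = 6(Δ_0 - S'(-1)) = 96 and h_3·σ_3 + 2h_3·σ_4 = 6(S'(3) - Δ_3) = -30.
Hence σ_0 = 873/14, σ_1 = -201/7, σ_2 = -51/2, σ_3 = 369/7, σ_4 = -579/14.
On [0, 1], S'(x) = b_1 + 2c_1·x + 3d_1·x² with b_1 = Δ_1 - h_1(2σ_1 + σ_2)/6 = 359/28, c_1 = σ_1/2 = -201/14, d_1 = (σ_2 - σ_1)/(6h_1) = 15/28. So S'(0) = 359/28.

12.8214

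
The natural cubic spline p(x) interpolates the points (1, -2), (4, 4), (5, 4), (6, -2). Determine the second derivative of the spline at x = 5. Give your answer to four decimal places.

With m_i denoting the second derivative at x_i, h_i = 3, 1, 1, and Δ_i = (y_(i+1) − y_i)/h_i = 2, 0, -6:
  3·m_0 + 8·m_1 + 1·m_2 = 6(Δ_1 - Δ_0) = -12
  1·m_1 + 4·m_2 + 1·m_3 = 6(Δ_2 - Δ_1) = -36
Natural end conditions: m_0 = m_3 = 0.
Solving the tridiagonal system: m_0 = 0, m_1 = -12/31, m_2 = -276/31, m_3 = 0.

-8.9032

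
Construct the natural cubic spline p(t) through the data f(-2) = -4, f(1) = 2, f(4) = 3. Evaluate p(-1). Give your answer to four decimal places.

Put m_i = p'' at the i-th knot. Here h = (3, 3) and Δ = (2, 1/3), so the interior equations h_(i-1)·m_(i-1) + 2(h_(i-1)+h_i)·m_i + h_i·m_(i+1) = 6(Δ_i − Δ_(i-1)) read
  3·m_0 + 12·m_1 + 3·m_2 = 6(Δ_1 - Δ_0) = -10
Natural end conditions: m_0 = m_2 = 0.
Forward elimination and back-substitution give m_0 = 0, m_1 = -5/6, m_2 = 0.
On [-2, 1], p(t) = -4 + 29/12·(t + 2) + 0·(t + 2)² - 5/108·(t + 2)³.
With (t + 2) = 1: p(-1) = -44/27.

-1.6296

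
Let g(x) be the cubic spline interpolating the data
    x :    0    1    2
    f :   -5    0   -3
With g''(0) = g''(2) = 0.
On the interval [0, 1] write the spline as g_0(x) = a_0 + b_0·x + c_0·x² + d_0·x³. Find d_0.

-2

Put σ_i = g'' at the i-th knot. Here h = (1, 1) and Δ = (5, -3), so the interior equations h_(i-1)·σ_(i-1) + 2(h_(i-1)+h_i)·σ_i + h_i·σ_(i+1) = 6(Δ_i − Δ_(i-1)) read
  1·σ_0 + 4·σ_1 + 1·σ_2 = 6(Δ_1 - Δ_0) = -48
Natural end conditions: σ_0 = σ_2 = 0.
Solving: σ_0 = 0, σ_1 = -12, σ_2 = 0.
On [0, 1], with g_0(x) = a_0 + b_0·x + c_0·x² + d_0·x³: c_0 = σ_0/2 = 0, d_0 = (σ_1 - σ_0)/(6h_0) = -2, b_0 = Δ_0 - h_0(2σ_0 + σ_1)/6 = 7.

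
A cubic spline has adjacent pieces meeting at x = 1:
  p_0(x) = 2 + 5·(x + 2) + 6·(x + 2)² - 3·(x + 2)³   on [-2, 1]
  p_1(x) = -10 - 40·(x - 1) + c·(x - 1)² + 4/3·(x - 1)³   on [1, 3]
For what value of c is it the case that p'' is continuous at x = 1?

p_0''(x) = 12 - 18·(x + 2), so p_0''(1) = -42. On the right, p_1''(1) = 2c, so c = -21.

-21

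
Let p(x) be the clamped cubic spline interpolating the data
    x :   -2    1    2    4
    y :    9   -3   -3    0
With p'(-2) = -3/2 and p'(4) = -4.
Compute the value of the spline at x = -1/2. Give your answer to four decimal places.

3.2277

Let σ_i = p''(x_i). Step sizes h_i = 3, 1, 2; slopes of the chords Δ_i = (y_(i+1) - y_i)/h_i = -4, 0, 3/2.
  3·σ_0 + 8·σ_1 + 1·σ_2 = 6(Δ_1 - Δ_0) = 24
  1·σ_1 + 6·σ_2 + 2·σ_3 = 6(Δ_2 - Δ_1) = 9
Clamped end conditions give two more equations: 2h_0·σ_0 + h_0·σ_1 = 6(Δ_0 - p'(-2)) = -15 and h_2·σ_2 + 2h_2·σ_3 = 6(p'(4) - Δ_2) = -33.
Forward elimination and back-substitution give σ_0 = -193/42, σ_1 = 88/21, σ_2 = 179/42, σ_3 = -218/21.
On [-2, 1], p(x) = 9 - 3/2·(x + 2) - 193/84·(x + 2)² + 41/84·(x + 2)³.
With (x + 2) = 3/2: p(-1/2) = 723/224.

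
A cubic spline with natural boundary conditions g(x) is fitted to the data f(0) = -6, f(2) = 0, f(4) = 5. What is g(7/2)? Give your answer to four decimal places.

With m_i denoting the second derivative at x_i, h_i = 2, 2, and Δ_i = (y_(i+1) − y_i)/h_i = 3, 5/2:
  2·m_0 + 8·m_1 + 2·m_2 = 6(Δ_1 - Δ_0) = -3
Natural end conditions: m_0 = m_2 = 0.
Forward elimination and back-substitution give m_0 = 0, m_1 = -3/8, m_2 = 0.
On [2, 4], g(x) = 0 + 11/4·(x - 2) - 3/16·(x - 2)² + 1/32·(x - 2)³.
With (x - 2) = 3/2: g(7/2) = 975/256.

3.8086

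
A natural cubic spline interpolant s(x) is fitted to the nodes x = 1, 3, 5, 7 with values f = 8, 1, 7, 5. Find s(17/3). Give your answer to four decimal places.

7.4444

Put σ_i = s'' at the i-th knot. Here h = (2, 2, 2) and Δ = (-7/2, 3, -1), so the interior equations h_(i-1)·σ_(i-1) + 2(h_(i-1)+h_i)·σ_i + h_i·σ_(i+1) = 6(Δ_i − Δ_(i-1)) read
  2·σ_0 + 8·σ_1 + 2·σ_2 = 6(Δ_1 - Δ_0) = 39
  2·σ_1 + 8·σ_2 + 2·σ_3 = 6(Δ_2 - Δ_1) = -24
Natural end conditions: σ_0 = σ_3 = 0.
Forward elimination and back-substitution give σ_0 = 0, σ_1 = 6, σ_2 = -9/2, σ_3 = 0.
On [5, 7], s(x) = 7 + 2·(x - 5) - 9/4·(x - 5)² + 3/8·(x - 5)³.
With (x - 5) = 2/3: s(17/3) = 67/9.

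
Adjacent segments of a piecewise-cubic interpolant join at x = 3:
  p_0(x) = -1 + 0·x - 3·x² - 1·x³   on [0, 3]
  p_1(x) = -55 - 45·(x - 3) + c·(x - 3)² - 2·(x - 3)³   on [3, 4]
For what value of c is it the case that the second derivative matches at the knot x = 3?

p_0''(x) = -6 - 6·x, so p_0''(3) = -24. On the right, p_1''(3) = 2c, so c = -12.

-12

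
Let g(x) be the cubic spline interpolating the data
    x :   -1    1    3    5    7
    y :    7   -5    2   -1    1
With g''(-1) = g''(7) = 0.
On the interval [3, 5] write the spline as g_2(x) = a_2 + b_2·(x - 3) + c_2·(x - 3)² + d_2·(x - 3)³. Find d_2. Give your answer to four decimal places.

0.8705

Write σ_i for g''(x_i). With h_i = 2, 2, 2, 2 and divided differences Δ_i = -6, 7/2, -3/2, 1, the continuity of g' gives the tridiagonal system
  2·σ_0 + 8·σ_1 + 2·σ_2 = 6(Δ_1 - Δ_0) = 57
  2·σ_1 + 8·σ_2 + 2·σ_3 = 6(Δ_2 - Δ_1) = -30
  2·σ_2 + 8·σ_3 + 2·σ_4 = 6(Δ_3 - Δ_2) = 15
Natural end conditions: σ_0 = σ_4 = 0.
Solving: σ_0 = 0, σ_1 = 495/56, σ_2 = -48/7, σ_3 = 201/56, σ_4 = 0.
On [3, 5], with g_2(x) = a_2 + b_2·(x - 3) + c_2·(x - 3)² + d_2·(x - 3)³: c_2 = σ_2/2 = -24/7, d_2 = (σ_3 - σ_2)/(6h_2) = 195/224, b_2 = Δ_2 - h_2(2σ_2 + σ_3)/6 = 15/8.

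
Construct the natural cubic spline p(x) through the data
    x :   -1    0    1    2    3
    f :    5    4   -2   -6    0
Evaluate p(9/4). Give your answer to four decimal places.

-5.3027

With M_i denoting the second derivative at x_i, h_i = 1, 1, 1, 1, and Δ_i = (y_(i+1) − y_i)/h_i = -1, -6, -4, 6:
  1·M_0 + 4·M_1 + 1·M_2 = 6(Δ_1 - Δ_0) = -30
  1·M_1 + 4·M_2 + 1·M_3 = 6(Δ_2 - Δ_1) = 12
  1·M_2 + 4·M_3 + 1·M_4 = 6(Δ_3 - Δ_2) = 60
Natural end conditions: M_0 = M_4 = 0.
Forward elimination and back-substitution give M_0 = 0, M_1 = -219/28, M_2 = 9/7, M_3 = 411/28, M_4 = 0.
On [2, 3], p(x) = -6 + 31/28·(x - 2) + 411/56·(x - 2)² - 137/56·(x - 2)³.
With (x - 2) = 1/4: p(9/4) = -2715/512.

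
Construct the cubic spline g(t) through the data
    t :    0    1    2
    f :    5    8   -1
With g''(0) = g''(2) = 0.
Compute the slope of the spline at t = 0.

With m_i denoting the second derivative at x_i, h_i = 1, 1, and Δ_i = (y_(i+1) − y_i)/h_i = 3, -9:
  1·m_0 + 4·m_1 + 1·m_2 = 6(Δ_1 - Δ_0) = -72
Natural end conditions: m_0 = m_2 = 0.
Solving: m_0 = 0, m_1 = -18, m_2 = 0.
On [0, 1], g'(t) = b_0 + 2c_0·t + 3d_0·t² with b_0 = Δ_0 - h_0(2m_0 + m_1)/6 = 6, c_0 = m_0/2 = 0, d_0 = (m_1 - m_0)/(6h_0) = -3. So g'(0) = 6.

6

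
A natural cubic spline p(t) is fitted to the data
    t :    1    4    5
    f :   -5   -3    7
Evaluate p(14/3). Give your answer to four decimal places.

3.3210

With σ_i denoting the second derivative at x_i, h_i = 3, 1, and Δ_i = (y_(i+1) − y_i)/h_i = 2/3, 10:
  3·σ_0 + 8·σ_1 + 1·σ_2 = 6(Δ_1 - Δ_0) = 56
Natural end conditions: σ_0 = σ_2 = 0.
Hence σ_0 = 0, σ_1 = 7, σ_2 = 0.
On [4, 5], p(t) = -3 + 23/3·(t - 4) + 7/2·(t - 4)² - 7/6·(t - 4)³.
With (t - 4) = 2/3: p(14/3) = 269/81.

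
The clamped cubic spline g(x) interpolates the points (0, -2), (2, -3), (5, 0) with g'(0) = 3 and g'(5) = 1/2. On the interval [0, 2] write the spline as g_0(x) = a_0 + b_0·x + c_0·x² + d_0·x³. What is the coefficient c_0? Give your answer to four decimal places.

-3.3250

Put M_i = g'' at the i-th knot. Here h = (2, 3) and Δ = (-1/2, 1), so the interior equations h_(i-1)·M_(i-1) + 2(h_(i-1)+h_i)·M_i + h_i·M_(i+1) = 6(Δ_i − Δ_(i-1)) read
  2·M_0 + 10·M_1 + 3·M_2 = 6(Δ_1 - Δ_0) = 9
Clamped end conditions give two more equations: 2h_0·M_0 + h_0·M_1 = 6(Δ_0 - g'(0)) = -21 and h_1·M_1 + 2h_1·M_2 = 6(g'(5) - Δ_1) = -3.
Hence M_0 = -133/20, M_1 = 14/5, M_2 = -19/10.
On [0, 2], with g_0(x) = a_0 + b_0·x + c_0·x² + d_0·x³: c_0 = M_0/2 = -133/40, d_0 = (M_1 - M_0)/(6h_0) = 63/80, b_0 = Δ_0 - h_0(2M_0 + M_1)/6 = 3.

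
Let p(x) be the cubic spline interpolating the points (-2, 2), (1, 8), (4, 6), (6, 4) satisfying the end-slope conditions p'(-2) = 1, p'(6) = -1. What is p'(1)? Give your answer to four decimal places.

1.0526

Write M_i for p''(x_i). With h_i = 3, 3, 2 and divided differences Δ_i = 2, -2/3, -1, the continuity of p' gives the tridiagonal system
  3·M_0 + 12·M_1 + 3·M_2 = 6(Δ_1 - Δ_0) = -16
  3·M_1 + 10·M_2 + 2·M_3 = 6(Δ_2 - Δ_1) = -2
Clamped end conditions give two more equations: 2h_0·M_0 + h_0·M_1 = 6(Δ_0 - p'(-2)) = 6 and h_2·M_2 + 2h_2·M_3 = 6(p'(6) - Δ_2) = 0.
Hence M_0 = 112/57, M_1 = -110/57, M_2 = 8/19, M_3 = -4/19.
On [1, 4], p'(x) = b_1 + 2c_1·(x - 1) + 3d_1·(x - 1)² with b_1 = Δ_1 - h_1(2M_1 + M_2)/6 = 20/19, c_1 = M_1/2 = -55/57, d_1 = (M_2 - M_1)/(6h_1) = 67/513. So p'(1) = 20/19.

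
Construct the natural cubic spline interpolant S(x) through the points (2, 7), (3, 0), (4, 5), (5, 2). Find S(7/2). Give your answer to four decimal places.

2.2000

With σ_i denoting the second derivative at x_i, h_i = 1, 1, 1, and Δ_i = (y_(i+1) − y_i)/h_i = -7, 5, -3:
  1·σ_0 + 4·σ_1 + 1·σ_2 = 6(Δ_1 - Δ_0) = 72
  1·σ_1 + 4·σ_2 + 1·σ_3 = 6(Δ_2 - Δ_1) = -48
Natural end conditions: σ_0 = σ_3 = 0.
Forward elimination and back-substitution give σ_0 = 0, σ_1 = 112/5, σ_2 = -88/5, σ_3 = 0.
On [3, 4], S(x) = 0 + 7/15·(x - 3) + 56/5·(x - 3)² - 20/3·(x - 3)³.
With (x - 3) = 1/2: S(7/2) = 11/5.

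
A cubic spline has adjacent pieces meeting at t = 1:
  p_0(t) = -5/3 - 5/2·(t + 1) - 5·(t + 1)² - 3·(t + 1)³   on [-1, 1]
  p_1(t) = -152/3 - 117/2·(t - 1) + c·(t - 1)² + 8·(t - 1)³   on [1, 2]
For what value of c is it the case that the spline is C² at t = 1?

-23

p_0''(t) = -10 - 18·(t + 1), so p_0''(1) = -46. On the right, p_1''(1) = 2c, so c = -23.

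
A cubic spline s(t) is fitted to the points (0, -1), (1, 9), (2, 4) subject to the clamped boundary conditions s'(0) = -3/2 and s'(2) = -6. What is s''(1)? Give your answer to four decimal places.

-40.5000

With σ_i denoting the second derivative at x_i, h_i = 1, 1, and Δ_i = (y_(i+1) − y_i)/h_i = 10, -5:
  1·σ_0 + 4·σ_1 + 1·σ_2 = 6(Δ_1 - Δ_0) = -90
Clamped end conditions give two more equations: 2h_0·σ_0 + h_0·σ_1 = 6(Δ_0 - s'(0)) = 69 and h_1·σ_1 + 2h_1·σ_2 = 6(s'(2) - Δ_1) = -6.
Hence σ_0 = 219/4, σ_1 = -81/2, σ_2 = 69/4.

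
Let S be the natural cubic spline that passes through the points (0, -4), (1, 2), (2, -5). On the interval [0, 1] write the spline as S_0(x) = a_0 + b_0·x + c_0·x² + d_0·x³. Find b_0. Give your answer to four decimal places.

Write σ_i for S''(x_i). With h_i = 1, 1 and divided differences Δ_i = 6, -7, the continuity of S' gives the tridiagonal system
  1·σ_0 + 4·σ_1 + 1·σ_2 = 6(Δ_1 - Δ_0) = -78
Natural end conditions: σ_0 = σ_2 = 0.
Solving the tridiagonal system: σ_0 = 0, σ_1 = -39/2, σ_2 = 0.
On [0, 1], with S_0(x) = a_0 + b_0·x + c_0·x² + d_0·x³: c_0 = σ_0/2 = 0, d_0 = (σ_1 - σ_0)/(6h_0) = -13/4, b_0 = Δ_0 - h_0(2σ_0 + σ_1)/6 = 37/4.

9.2500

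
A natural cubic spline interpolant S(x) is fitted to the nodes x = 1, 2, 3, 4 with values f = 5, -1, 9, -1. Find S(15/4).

3

Put σ_i = S'' at the i-th knot. Here h = (1, 1, 1) and Δ = (-6, 10, -10), so the interior equations h_(i-1)·σ_(i-1) + 2(h_(i-1)+h_i)·σ_i + h_i·σ_(i+1) = 6(Δ_i − Δ_(i-1)) read
  1·σ_0 + 4·σ_1 + 1·σ_2 = 6(Δ_1 - Δ_0) = 96
  1·σ_1 + 4·σ_2 + 1·σ_3 = 6(Δ_2 - Δ_1) = -120
Natural end conditions: σ_0 = σ_3 = 0.
Solving the tridiagonal system: σ_0 = 0, σ_1 = 168/5, σ_2 = -192/5, σ_3 = 0.
On [3, 4], S(x) = 9 + 14/5·(x - 3) - 96/5·(x - 3)² + 32/5·(x - 3)³.
With (x - 3) = 3/4: S(15/4) = 3.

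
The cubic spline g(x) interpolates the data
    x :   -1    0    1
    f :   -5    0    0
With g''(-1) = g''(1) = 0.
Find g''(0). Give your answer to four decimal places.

-7.5000

Put m_i = g'' at the i-th knot. Here h = (1, 1) and Δ = (5, 0), so the interior equations h_(i-1)·m_(i-1) + 2(h_(i-1)+h_i)·m_i + h_i·m_(i+1) = 6(Δ_i − Δ_(i-1)) read
  1·m_0 + 4·m_1 + 1·m_2 = 6(Δ_1 - Δ_0) = -30
Natural end conditions: m_0 = m_2 = 0.
Hence m_0 = 0, m_1 = -15/2, m_2 = 0.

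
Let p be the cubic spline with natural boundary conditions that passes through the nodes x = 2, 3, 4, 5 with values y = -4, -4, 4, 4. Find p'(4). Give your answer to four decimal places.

Write m_i for p''(x_i). With h_i = 1, 1, 1 and divided differences Δ_i = 0, 8, 0, the continuity of p' gives the tridiagonal system
  1·m_0 + 4·m_1 + 1·m_2 = 6(Δ_1 - Δ_0) = 48
  1·m_1 + 4·m_2 + 1·m_3 = 6(Δ_2 - Δ_1) = -48
Natural end conditions: m_0 = m_3 = 0.
Hence m_0 = 0, m_1 = 16, m_2 = -16, m_3 = 0.
On [4, 5], p'(x) = b_2 + 2c_2·(x - 4) + 3d_2·(x - 4)² with b_2 = Δ_2 - h_2(2m_2 + m_3)/6 = 16/3, c_2 = m_2/2 = -8, d_2 = (m_3 - m_2)/(6h_2) = 8/3. So p'(4) = 16/3.

5.3333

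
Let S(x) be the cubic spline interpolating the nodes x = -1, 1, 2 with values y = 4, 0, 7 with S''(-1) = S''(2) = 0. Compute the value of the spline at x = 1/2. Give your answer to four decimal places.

Let M_i = S''(x_i). Step sizes h_i = 2, 1; slopes of the chords Δ_i = (y_(i+1) - y_i)/h_i = -2, 7.
  2·M_0 + 6·M_1 + 1·M_2 = 6(Δ_1 - Δ_0) = 54
Natural end conditions: M_0 = M_2 = 0.
Solving: M_0 = 0, M_1 = 9, M_2 = 0.
On [-1, 1], S(x) = 4 - 5·(x + 1) + 0·(x + 1)² + 3/4·(x + 1)³.
With (x + 1) = 3/2: S(1/2) = -31/32.

-0.9688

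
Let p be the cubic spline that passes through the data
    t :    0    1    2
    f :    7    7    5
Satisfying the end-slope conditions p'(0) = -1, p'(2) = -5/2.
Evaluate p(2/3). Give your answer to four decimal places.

7.0185

Put m_i = p'' at the i-th knot. Here h = (1, 1) and Δ = (0, -2), so the interior equations h_(i-1)·m_(i-1) + 2(h_(i-1)+h_i)·m_i + h_i·m_(i+1) = 6(Δ_i − Δ_(i-1)) read
  1·m_0 + 4·m_1 + 1·m_2 = 6(Δ_1 - Δ_0) = -12
Clamped end conditions give two more equations: 2h_0·m_0 + h_0·m_1 = 6(Δ_0 - p'(0)) = 6 and h_1·m_1 + 2h_1·m_2 = 6(p'(2) - Δ_1) = -3.
Hence m_0 = 21/4, m_1 = -9/2, m_2 = 3/4.
On [0, 1], p(t) = 7 - 1·t + 21/8·t² - 13/8·t³.
With t = 2/3: p(2/3) = 379/54.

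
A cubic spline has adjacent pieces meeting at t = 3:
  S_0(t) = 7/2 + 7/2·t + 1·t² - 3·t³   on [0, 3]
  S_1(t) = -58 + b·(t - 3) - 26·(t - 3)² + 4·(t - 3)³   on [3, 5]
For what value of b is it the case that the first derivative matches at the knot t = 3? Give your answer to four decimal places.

-71.5000

S_0'(t) = 7/2 + 2·t - 9·t², so S_0'(3) = -143/2. On the right, S_1'(3) = b, so b = -143/2.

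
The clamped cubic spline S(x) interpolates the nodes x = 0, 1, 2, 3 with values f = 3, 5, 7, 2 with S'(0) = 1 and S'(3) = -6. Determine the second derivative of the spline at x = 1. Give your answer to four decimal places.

2.5333

Put σ_i = S'' at the i-th knot. Here h = (1, 1, 1) and Δ = (2, 2, -5), so the interior equations h_(i-1)·σ_(i-1) + 2(h_(i-1)+h_i)·σ_i + h_i·σ_(i+1) = 6(Δ_i − Δ_(i-1)) read
  1·σ_0 + 4·σ_1 + 1·σ_2 = 6(Δ_1 - Δ_0) = 0
  1·σ_1 + 4·σ_2 + 1·σ_3 = 6(Δ_2 - Δ_1) = -42
Clamped end conditions give two more equations: 2h_0·σ_0 + h_0·σ_1 = 6(Δ_0 - S'(0)) = 6 and h_2·σ_2 + 2h_2·σ_3 = 6(S'(3) - Δ_2) = -6.
Solving the tridiagonal system: σ_0 = 26/15, σ_1 = 38/15, σ_2 = -178/15, σ_3 = 44/15.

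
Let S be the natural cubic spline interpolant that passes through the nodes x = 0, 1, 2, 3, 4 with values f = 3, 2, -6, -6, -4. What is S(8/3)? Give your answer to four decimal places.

-6.7235

Let m_i = S''(x_i). Step sizes h_i = 1, 1, 1, 1; slopes of the chords Δ_i = (y_(i+1) - y_i)/h_i = -1, -8, 0, 2.
  1·m_0 + 4·m_1 + 1·m_2 = 6(Δ_1 - Δ_0) = -42
  1·m_1 + 4·m_2 + 1·m_3 = 6(Δ_2 - Δ_1) = 48
  1·m_2 + 4·m_3 + 1·m_4 = 6(Δ_3 - Δ_2) = 12
Natural end conditions: m_0 = m_4 = 0.
Solving the tridiagonal system: m_0 = 0, m_1 = -405/28, m_2 = 111/7, m_3 = -27/28, m_4 = 0.
On [2, 3], S(x) = -6 - 41/8·(x - 2) + 111/14·(x - 2)² - 157/56·(x - 2)³.
With (x - 2) = 2/3: S(8/3) = -5083/756.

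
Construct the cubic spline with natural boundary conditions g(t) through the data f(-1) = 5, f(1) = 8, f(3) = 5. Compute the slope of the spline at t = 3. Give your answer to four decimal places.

Put σ_i = g'' at the i-th knot. Here h = (2, 2) and Δ = (3/2, -3/2), so the interior equations h_(i-1)·σ_(i-1) + 2(h_(i-1)+h_i)·σ_i + h_i·σ_(i+1) = 6(Δ_i − Δ_(i-1)) read
  2·σ_0 + 8·σ_1 + 2·σ_2 = 6(Δ_1 - Δ_0) = -18
Natural end conditions: σ_0 = σ_2 = 0.
Forward elimination and back-substitution give σ_0 = 0, σ_1 = -9/4, σ_2 = 0.
On [1, 3], g'(t) = b_1 + 2c_1·(t - 1) + 3d_1·(t - 1)² with b_1 = Δ_1 - h_1(2σ_1 + σ_2)/6 = 0, c_1 = σ_1/2 = -9/8, d_1 = (σ_2 - σ_1)/(6h_1) = 3/16. So g'(3) = -9/4.

-2.2500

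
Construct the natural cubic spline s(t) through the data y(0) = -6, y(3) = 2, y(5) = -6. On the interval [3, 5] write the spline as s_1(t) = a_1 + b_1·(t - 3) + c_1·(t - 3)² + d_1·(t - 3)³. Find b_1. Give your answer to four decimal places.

-1.3333

With m_i denoting the second derivative at x_i, h_i = 3, 2, and Δ_i = (y_(i+1) − y_i)/h_i = 8/3, -4:
  3·m_0 + 10·m_1 + 2·m_2 = 6(Δ_1 - Δ_0) = -40
Natural end conditions: m_0 = m_2 = 0.
Solving the tridiagonal system: m_0 = 0, m_1 = -4, m_2 = 0.
On [3, 5], with s_1(t) = a_1 + b_1·(t - 3) + c_1·(t - 3)² + d_1·(t - 3)³: c_1 = m_1/2 = -2, d_1 = (m_2 - m_1)/(6h_1) = 1/3, b_1 = Δ_1 - h_1(2m_1 + m_2)/6 = -4/3.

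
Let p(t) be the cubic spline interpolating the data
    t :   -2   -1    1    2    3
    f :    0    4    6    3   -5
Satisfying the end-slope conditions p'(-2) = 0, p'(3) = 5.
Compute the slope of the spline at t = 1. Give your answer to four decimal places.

-0.0938

With M_i denoting the second derivative at x_i, h_i = 1, 2, 1, 1, and Δ_i = (y_(i+1) − y_i)/h_i = 4, 1, -3, -8:
  1·M_0 + 6·M_1 + 2·M_2 = 6(Δ_1 - Δ_0) = -18
  2·M_1 + 6·M_2 + 1·M_3 = 6(Δ_2 - Δ_1) = -24
  1·M_2 + 4·M_3 + 1·M_4 = 6(Δ_3 - Δ_2) = -30
Clamped end conditions give two more equations: 2h_0·M_0 + h_0·M_1 = 6(Δ_0 - p'(-2)) = 24 and h_3·M_3 + 2h_3·M_4 = 6(p'(3) - Δ_3) = 78.
Solving: M_0 = 479/32, M_1 = -95/16, M_2 = 85/64, M_3 = -643/32, M_4 = 3139/64.
On [1, 2], p'(t) = b_2 + 2c_2·(t - 1) + 3d_2·(t - 1)² with b_2 = Δ_2 - h_2(2M_2 + M_3)/6 = -3/32, c_2 = M_2/2 = 85/128, d_2 = (M_3 - M_2)/(6h_2) = -457/128. So p'(1) = -3/32.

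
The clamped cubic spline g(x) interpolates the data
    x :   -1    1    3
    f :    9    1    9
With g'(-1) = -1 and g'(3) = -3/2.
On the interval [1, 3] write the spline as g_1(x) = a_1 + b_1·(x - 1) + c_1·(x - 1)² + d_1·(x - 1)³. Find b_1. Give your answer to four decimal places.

Write M_i for g''(x_i). With h_i = 2, 2 and divided differences Δ_i = -4, 4, the continuity of g' gives the tridiagonal system
  2·M_0 + 8·M_1 + 2·M_2 = 6(Δ_1 - Δ_0) = 48
Clamped end conditions give two more equations: 2h_0·M_0 + h_0·M_1 = 6(Δ_0 - g'(-1)) = -18 and h_1·M_1 + 2h_1·M_2 = 6(g'(3) - Δ_1) = -33.
Forward elimination and back-substitution give M_0 = -85/8, M_1 = 49/4, M_2 = -115/8.
On [1, 3], with g_1(x) = a_1 + b_1·(x - 1) + c_1·(x - 1)² + d_1·(x - 1)³: c_1 = M_1/2 = 49/8, d_1 = (M_2 - M_1)/(6h_1) = -71/32, b_1 = Δ_1 - h_1(2M_1 + M_2)/6 = 5/8.

0.6250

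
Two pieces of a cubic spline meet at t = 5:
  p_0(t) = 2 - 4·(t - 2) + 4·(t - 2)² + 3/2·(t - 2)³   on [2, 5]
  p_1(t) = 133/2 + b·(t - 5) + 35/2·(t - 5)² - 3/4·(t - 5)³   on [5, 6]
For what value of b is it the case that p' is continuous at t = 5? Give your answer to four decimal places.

60.5000

p_0'(t) = -4 + 8·(t - 2) + 9/2·(t - 2)², so p_0'(5) = 121/2. On the right, p_1'(5) = b, so b = 121/2.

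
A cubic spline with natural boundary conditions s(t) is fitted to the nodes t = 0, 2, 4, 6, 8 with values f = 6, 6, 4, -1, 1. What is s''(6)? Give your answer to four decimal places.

3.0804

With M_i denoting the second derivative at x_i, h_i = 2, 2, 2, 2, and Δ_i = (y_(i+1) − y_i)/h_i = 0, -1, -5/2, 1:
  2·M_0 + 8·M_1 + 2·M_2 = 6(Δ_1 - Δ_0) = -6
  2·M_1 + 8·M_2 + 2·M_3 = 6(Δ_2 - Δ_1) = -9
  2·M_2 + 8·M_3 + 2·M_4 = 6(Δ_3 - Δ_2) = 21
Natural end conditions: M_0 = M_4 = 0.
Forward elimination and back-substitution give M_0 = 0, M_1 = -33/112, M_2 = -51/28, M_3 = 345/112, M_4 = 0.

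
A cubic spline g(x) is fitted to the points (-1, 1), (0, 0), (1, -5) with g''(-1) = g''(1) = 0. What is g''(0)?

-6

Put m_i = g'' at the i-th knot. Here h = (1, 1) and Δ = (-1, -5), so the interior equations h_(i-1)·m_(i-1) + 2(h_(i-1)+h_i)·m_i + h_i·m_(i+1) = 6(Δ_i − Δ_(i-1)) read
  1·m_0 + 4·m_1 + 1·m_2 = 6(Δ_1 - Δ_0) = -24
Natural end conditions: m_0 = m_2 = 0.
Forward elimination and back-substitution give m_0 = 0, m_1 = -6, m_2 = 0.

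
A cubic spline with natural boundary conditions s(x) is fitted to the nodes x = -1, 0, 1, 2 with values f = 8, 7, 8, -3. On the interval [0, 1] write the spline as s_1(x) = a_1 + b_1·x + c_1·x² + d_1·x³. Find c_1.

4

Put M_i = s'' at the i-th knot. Here h = (1, 1, 1) and Δ = (-1, 1, -11), so the interior equations h_(i-1)·M_(i-1) + 2(h_(i-1)+h_i)·M_i + h_i·M_(i+1) = 6(Δ_i − Δ_(i-1)) read
  1·M_0 + 4·M_1 + 1·M_2 = 6(Δ_1 - Δ_0) = 12
  1·M_1 + 4·M_2 + 1·M_3 = 6(Δ_2 - Δ_1) = -72
Natural end conditions: M_0 = M_3 = 0.
Forward elimination and back-substitution give M_0 = 0, M_1 = 8, M_2 = -20, M_3 = 0.
On [0, 1], with s_1(x) = a_1 + b_1·x + c_1·x² + d_1·x³: c_1 = M_1/2 = 4, d_1 = (M_2 - M_1)/(6h_1) = -14/3, b_1 = Δ_1 - h_1(2M_1 + M_2)/6 = 5/3.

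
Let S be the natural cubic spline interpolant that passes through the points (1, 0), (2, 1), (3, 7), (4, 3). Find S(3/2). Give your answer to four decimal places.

Write m_i for S''(x_i). With h_i = 1, 1, 1 and divided differences Δ_i = 1, 6, -4, the continuity of S' gives the tridiagonal system
  1·m_0 + 4·m_1 + 1·m_2 = 6(Δ_1 - Δ_0) = 30
  1·m_1 + 4·m_2 + 1·m_3 = 6(Δ_2 - Δ_1) = -60
Natural end conditions: m_0 = m_3 = 0.
Forward elimination and back-substitution give m_0 = 0, m_1 = 12, m_2 = -18, m_3 = 0.
On [1, 2], S(t) = 0 - 1·(t - 1) + 0·(t - 1)² + 2·(t - 1)³.
With (t - 1) = 1/2: S(3/2) = -1/4.

-0.2500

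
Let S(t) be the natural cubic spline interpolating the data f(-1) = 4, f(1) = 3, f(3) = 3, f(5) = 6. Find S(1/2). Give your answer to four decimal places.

Put σ_i = S'' at the i-th knot. Here h = (2, 2, 2) and Δ = (-1/2, 0, 3/2), so the interior equations h_(i-1)·σ_(i-1) + 2(h_(i-1)+h_i)·σ_i + h_i·σ_(i+1) = 6(Δ_i − Δ_(i-1)) read
  2·σ_0 + 8·σ_1 + 2·σ_2 = 6(Δ_1 - Δ_0) = 3
  2·σ_1 + 8·σ_2 + 2·σ_3 = 6(Δ_2 - Δ_1) = 9
Natural end conditions: σ_0 = σ_3 = 0.
Forward elimination and back-substitution give σ_0 = 0, σ_1 = 1/10, σ_2 = 11/10, σ_3 = 0.
On [-1, 1], S(t) = 4 - 8/15·(t + 1) + 0·(t + 1)² + 1/120·(t + 1)³.
With (t + 1) = 3/2: S(1/2) = 1033/320.

3.2281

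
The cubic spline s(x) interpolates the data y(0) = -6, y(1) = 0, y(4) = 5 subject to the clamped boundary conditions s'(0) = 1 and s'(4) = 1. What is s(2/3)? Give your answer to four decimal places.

Write σ_i for s''(x_i). With h_i = 1, 3 and divided differences Δ_i = 6, 5/3, the continuity of s' gives the tridiagonal system
  1·σ_0 + 8·σ_1 + 3·σ_2 = 6(Δ_1 - Δ_0) = -26
Clamped end conditions give two more equations: 2h_0·σ_0 + h_0·σ_1 = 6(Δ_0 - s'(0)) = 30 and h_1·σ_1 + 2h_1·σ_2 = 6(s'(4) - Δ_1) = -4.
Solving: σ_0 = 73/4, σ_1 = -13/2, σ_2 = 31/12.
On [0, 1], s(x) = -6 + 1·x + 73/8·x² - 33/8·x³.
With x = 2/3: s(2/3) = -5/2.

-2.5000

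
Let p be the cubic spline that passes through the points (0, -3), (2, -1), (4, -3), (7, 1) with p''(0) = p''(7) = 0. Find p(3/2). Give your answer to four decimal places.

Put σ_i = p'' at the i-th knot. Here h = (2, 2, 3) and Δ = (1, -1, 4/3), so the interior equations h_(i-1)·σ_(i-1) + 2(h_(i-1)+h_i)·σ_i + h_i·σ_(i+1) = 6(Δ_i − Δ_(i-1)) read
  2·σ_0 + 8·σ_1 + 2·σ_2 = 6(Δ_1 - Δ_0) = -12
  2·σ_1 + 10·σ_2 + 3·σ_3 = 6(Δ_2 - Δ_1) = 14
Natural end conditions: σ_0 = σ_3 = 0.
Hence σ_0 = 0, σ_1 = -37/19, σ_2 = 34/19, σ_3 = 0.
On [0, 2], p(x) = -3 + 94/57·x + 0·x² - 37/228·x³.
With x = 3/2: p(3/2) = -653/608.

-1.0740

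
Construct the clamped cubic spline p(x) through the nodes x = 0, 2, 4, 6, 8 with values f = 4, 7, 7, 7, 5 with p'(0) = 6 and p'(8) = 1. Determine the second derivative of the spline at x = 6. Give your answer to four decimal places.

Put M_i = p'' at the i-th knot. Here h = (2, 2, 2, 2) and Δ = (3/2, 0, 0, -1), so the interior equations h_(i-1)·M_(i-1) + 2(h_(i-1)+h_i)·M_i + h_i·M_(i+1) = 6(Δ_i − Δ_(i-1)) read
  2·M_0 + 8·M_1 + 2·M_2 = 6(Δ_1 - Δ_0) = -9
  2·M_1 + 8·M_2 + 2·M_3 = 6(Δ_2 - Δ_1) = 0
  2·M_2 + 8·M_3 + 2·M_4 = 6(Δ_3 - Δ_2) = -6
Clamped end conditions give two more equations: 2h_0·M_0 + h_0·M_1 = 6(Δ_0 - p'(0)) = -27 and h_3·M_3 + 2h_3·M_4 = 6(p'(8) - Δ_3) = 12.
Hence M_0 = -787/112, M_1 = 31/56, M_2 = 5/16, M_3 = -101/56, M_4 = 437/112.

-1.8036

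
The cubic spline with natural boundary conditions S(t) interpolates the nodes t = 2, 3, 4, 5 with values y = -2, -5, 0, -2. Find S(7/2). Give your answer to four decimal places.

Let M_i = S''(x_i). Step sizes h_i = 1, 1, 1; slopes of the chords Δ_i = (y_(i+1) - y_i)/h_i = -3, 5, -2.
  1·M_0 + 4·M_1 + 1·M_2 = 6(Δ_1 - Δ_0) = 48
  1·M_1 + 4·M_2 + 1·M_3 = 6(Δ_2 - Δ_1) = -42
Natural end conditions: M_0 = M_3 = 0.
Solving the tridiagonal system: M_0 = 0, M_1 = 78/5, M_2 = -72/5, M_3 = 0.
On [3, 4], S(t) = -5 + 11/5·(t - 3) + 39/5·(t - 3)² - 5·(t - 3)³.
With (t - 3) = 1/2: S(7/2) = -103/40.

-2.5750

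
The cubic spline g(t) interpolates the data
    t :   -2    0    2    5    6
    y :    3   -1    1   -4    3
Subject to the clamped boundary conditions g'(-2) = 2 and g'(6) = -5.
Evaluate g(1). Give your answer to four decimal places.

0.2257

With σ_i denoting the second derivative at x_i, h_i = 2, 2, 3, 1, and Δ_i = (y_(i+1) − y_i)/h_i = -2, 1, -5/3, 7:
  2·σ_0 + 8·σ_1 + 2·σ_2 = 6(Δ_1 - Δ_0) = 18
  2·σ_1 + 10·σ_2 + 3·σ_3 = 6(Δ_2 - Δ_1) = -16
  3·σ_2 + 8·σ_3 + 1·σ_4 = 6(Δ_3 - Δ_2) = 52
Clamped end conditions give two more equations: 2h_0·σ_0 + h_0·σ_1 = 6(Δ_0 - g'(-2)) = -24 and h_3·σ_3 + 2h_3·σ_4 = 6(g'(6) - Δ_3) = -72.
Forward elimination and back-substitution give σ_0 = -661/72, σ_1 = 229/36, σ_2 = -523/72, σ_3 = 527/36, σ_4 = -3119/72.
On [0, 2], g(t) = -1 - 59/72·t + 229/72·t² - 109/96·t³.
With t = 1: g(1) = 65/288.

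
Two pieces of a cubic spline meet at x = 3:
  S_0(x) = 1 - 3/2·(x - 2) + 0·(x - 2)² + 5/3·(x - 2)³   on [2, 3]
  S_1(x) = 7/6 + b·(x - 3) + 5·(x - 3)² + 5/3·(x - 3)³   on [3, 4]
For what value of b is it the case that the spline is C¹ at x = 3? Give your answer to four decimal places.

S_0'(x) = -3/2 + 0·(x - 2) + 5·(x - 2)², so S_0'(3) = 7/2. On the right, S_1'(3) = b, so b = 7/2.

3.5000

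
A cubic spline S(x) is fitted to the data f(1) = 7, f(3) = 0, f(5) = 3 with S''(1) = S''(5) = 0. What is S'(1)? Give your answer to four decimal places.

-4.7500

With M_i denoting the second derivative at x_i, h_i = 2, 2, and Δ_i = (y_(i+1) − y_i)/h_i = -7/2, 3/2:
  2·M_0 + 8·M_1 + 2·M_2 = 6(Δ_1 - Δ_0) = 30
Natural end conditions: M_0 = M_2 = 0.
Solving: M_0 = 0, M_1 = 15/4, M_2 = 0.
On [1, 3], S'(x) = b_0 + 2c_0·(x - 1) + 3d_0·(x - 1)² with b_0 = Δ_0 - h_0(2M_0 + M_1)/6 = -19/4, c_0 = M_0/2 = 0, d_0 = (M_1 - M_0)/(6h_0) = 5/16. So S'(1) = -19/4.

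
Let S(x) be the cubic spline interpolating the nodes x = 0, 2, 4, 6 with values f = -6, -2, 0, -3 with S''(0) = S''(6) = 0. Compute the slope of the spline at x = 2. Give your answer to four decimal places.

Put σ_i = S'' at the i-th knot. Here h = (2, 2, 2) and Δ = (2, 1, -3/2), so the interior equations h_(i-1)·σ_(i-1) + 2(h_(i-1)+h_i)·σ_i + h_i·σ_(i+1) = 6(Δ_i − Δ_(i-1)) read
  2·σ_0 + 8·σ_1 + 2·σ_2 = 6(Δ_1 - Δ_0) = -6
  2·σ_1 + 8·σ_2 + 2·σ_3 = 6(Δ_2 - Δ_1) = -15
Natural end conditions: σ_0 = σ_3 = 0.
Solving the tridiagonal system: σ_0 = 0, σ_1 = -3/10, σ_2 = -9/5, σ_3 = 0.
On [2, 4], S'(x) = b_1 + 2c_1·(x - 2) + 3d_1·(x - 2)² with b_1 = Δ_1 - h_1(2σ_1 + σ_2)/6 = 9/5, c_1 = σ_1/2 = -3/20, d_1 = (σ_2 - σ_1)/(6h_1) = -1/8. So S'(2) = 9/5.

1.8000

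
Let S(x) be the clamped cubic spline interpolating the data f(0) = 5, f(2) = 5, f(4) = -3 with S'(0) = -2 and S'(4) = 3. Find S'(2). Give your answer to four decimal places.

-3.2500

Write M_i for S''(x_i). With h_i = 2, 2 and divided differences Δ_i = 0, -4, the continuity of S' gives the tridiagonal system
  2·M_0 + 8·M_1 + 2·M_2 = 6(Δ_1 - Δ_0) = -24
Clamped end conditions give two more equations: 2h_0·M_0 + h_0·M_1 = 6(Δ_0 - S'(0)) = 12 and h_1·M_1 + 2h_1·M_2 = 6(S'(4) - Δ_1) = 42.
Solving the tridiagonal system: M_0 = 29/4, M_1 = -17/2, M_2 = 59/4.
On [2, 4], S'(x) = b_1 + 2c_1·(x - 2) + 3d_1·(x - 2)² with b_1 = Δ_1 - h_1(2M_1 + M_2)/6 = -13/4, c_1 = M_1/2 = -17/4, d_1 = (M_2 - M_1)/(6h_1) = 31/16. So S'(2) = -13/4.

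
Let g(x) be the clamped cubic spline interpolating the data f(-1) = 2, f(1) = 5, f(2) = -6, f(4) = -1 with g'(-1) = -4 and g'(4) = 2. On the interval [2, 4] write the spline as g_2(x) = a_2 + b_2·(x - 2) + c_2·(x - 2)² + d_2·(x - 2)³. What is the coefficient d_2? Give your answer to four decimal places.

-2.6875

Write M_i for g''(x_i). With h_i = 2, 1, 2 and divided differences Δ_i = 3/2, -11, 5/2, the continuity of g' gives the tridiagonal system
  2·M_0 + 6·M_1 + 1·M_2 = 6(Δ_1 - Δ_0) = -75
  1·M_1 + 6·M_2 + 2·M_3 = 6(Δ_2 - Δ_1) = 81
Clamped end conditions give two more equations: 2h_0·M_0 + h_0·M_1 = 6(Δ_0 - g'(-1)) = 33 and h_2·M_2 + 2h_2·M_3 = 6(g'(4) - Δ_2) = -3.
Hence M_0 = 39/2, M_1 = -45/2, M_2 = 21, M_3 = -45/4.
On [2, 4], with g_2(x) = a_2 + b_2·(x - 2) + c_2·(x - 2)² + d_2·(x - 2)³: c_2 = M_2/2 = 21/2, d_2 = (M_3 - M_2)/(6h_2) = -43/16, b_2 = Δ_2 - h_2(2M_2 + M_3)/6 = -31/4.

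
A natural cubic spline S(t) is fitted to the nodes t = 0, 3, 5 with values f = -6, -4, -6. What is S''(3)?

-1

Put M_i = S'' at the i-th knot. Here h = (3, 2) and Δ = (2/3, -1), so the interior equations h_(i-1)·M_(i-1) + 2(h_(i-1)+h_i)·M_i + h_i·M_(i+1) = 6(Δ_i − Δ_(i-1)) read
  3·M_0 + 10·M_1 + 2·M_2 = 6(Δ_1 - Δ_0) = -10
Natural end conditions: M_0 = M_2 = 0.
Hence M_0 = 0, M_1 = -1, M_2 = 0.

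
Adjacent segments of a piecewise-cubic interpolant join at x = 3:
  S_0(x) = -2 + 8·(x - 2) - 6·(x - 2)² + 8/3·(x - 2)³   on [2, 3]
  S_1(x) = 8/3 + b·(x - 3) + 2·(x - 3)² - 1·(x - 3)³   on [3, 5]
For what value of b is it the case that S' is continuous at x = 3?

4

S_0'(x) = 8 - 12·(x - 2) + 8·(x - 2)², so S_0'(3) = 4. On the right, S_1'(3) = b, so b = 4.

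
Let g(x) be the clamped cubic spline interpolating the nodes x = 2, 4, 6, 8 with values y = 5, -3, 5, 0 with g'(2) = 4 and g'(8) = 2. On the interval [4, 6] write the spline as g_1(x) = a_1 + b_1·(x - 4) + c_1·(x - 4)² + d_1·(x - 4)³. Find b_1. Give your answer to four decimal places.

-1.2333

Put m_i = g'' at the i-th knot. Here h = (2, 2, 2) and Δ = (-4, 4, -5/2), so the interior equations h_(i-1)·m_(i-1) + 2(h_(i-1)+h_i)·m_i + h_i·m_(i+1) = 6(Δ_i − Δ_(i-1)) read
  2·m_0 + 8·m_1 + 2·m_2 = 6(Δ_1 - Δ_0) = 48
  2·m_1 + 8·m_2 + 2·m_3 = 6(Δ_2 - Δ_1) = -39
Clamped end conditions give two more equations: 2h_0·m_0 + h_0·m_1 = 6(Δ_0 - g'(2)) = -48 and h_2·m_2 + 2h_2·m_3 = 6(g'(8) - Δ_2) = 27.
Hence m_0 = -563/30, m_1 = 203/15, m_2 = -341/30, m_3 = 373/30.
On [4, 6], with g_1(x) = a_1 + b_1·(x - 4) + c_1·(x - 4)² + d_1·(x - 4)³: c_1 = m_1/2 = 203/30, d_1 = (m_2 - m_1)/(6h_1) = -83/40, b_1 = Δ_1 - h_1(2m_1 + m_2)/6 = -37/30.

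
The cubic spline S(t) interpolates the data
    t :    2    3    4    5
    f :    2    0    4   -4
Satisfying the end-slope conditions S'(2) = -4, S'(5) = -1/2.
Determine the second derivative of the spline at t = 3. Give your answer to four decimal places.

Write σ_i for S''(x_i). With h_i = 1, 1, 1 and divided differences Δ_i = -2, 4, -8, the continuity of S' gives the tridiagonal system
  1·σ_0 + 4·σ_1 + 1·σ_2 = 6(Δ_1 - Δ_0) = 36
  1·σ_1 + 4·σ_2 + 1·σ_3 = 6(Δ_2 - Δ_1) = -72
Clamped end conditions give two more equations: 2h_0·σ_0 + h_0·σ_1 = 6(Δ_0 - S'(2)) = 12 and h_2·σ_2 + 2h_2·σ_3 = 6(S'(5) - Δ_2) = 45.
Hence σ_0 = -43/15, σ_1 = 266/15, σ_2 = -481/15, σ_3 = 578/15.

17.7333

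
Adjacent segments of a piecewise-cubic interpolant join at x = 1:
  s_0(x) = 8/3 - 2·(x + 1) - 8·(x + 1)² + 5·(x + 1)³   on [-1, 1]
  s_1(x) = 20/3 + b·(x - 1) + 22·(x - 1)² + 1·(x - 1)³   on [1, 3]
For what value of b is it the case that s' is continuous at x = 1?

26

s_0'(x) = -2 - 16·(x + 1) + 15·(x + 1)², so s_0'(1) = 26. On the right, s_1'(1) = b, so b = 26.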